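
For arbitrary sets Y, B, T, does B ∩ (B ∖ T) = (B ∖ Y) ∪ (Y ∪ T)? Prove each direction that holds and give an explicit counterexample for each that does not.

(⊆) holds; (⊇) fails.

Reverse inclusion. This inclusion fails. Take Y = {1}, B = ∅, T = ∅; then 1 ∈ (B ∖ Y) ∪ (Y ∪ T) but 1 ∉ B ∩ (B ∖ T).

Forward inclusion. Let x ∈ B ∩ (B ∖ T). Then either x ∈ B and x ∉ Y, T; or x ∈ Y ∩ B and x ∉ T. In each case x ∈ (B ∖ Y) ∪ (Y ∪ T), so B ∩ (B ∖ T) ⊆ (B ∖ Y) ∪ (Y ∪ T).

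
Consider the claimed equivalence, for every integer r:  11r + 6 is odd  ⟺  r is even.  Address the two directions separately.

Both directions fail.

(⟹) This fails: r = 5 gives 11r + 6 = 61, which is odd, but 5 is odd, not even.

(⟸) This also fails: r = 6 is even, but 11r + 6 = 72 is even, not odd.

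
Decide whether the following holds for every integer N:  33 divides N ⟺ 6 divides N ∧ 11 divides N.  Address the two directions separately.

Forward direction. This fails: take N = 33. Certainly 33 ∣ 33, but 6 ∤ 33.

Converse. Suppose 6 ∣ N and 11 ∣ N. Any common multiple of 6 and 11 is a multiple of their lcm; here gcd(6, 11) = 1, so lcm(6, 11) = 6·11 = 66, so 66 ∣ N. Since 33 ∣ 66, it follows that 33 ∣ N.

(⇒) fails; (⇐) holds.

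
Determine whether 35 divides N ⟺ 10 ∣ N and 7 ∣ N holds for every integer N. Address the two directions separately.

(⟹) This fails: take N = 35. Certainly 35 ∣ 35, but 10 ∤ 35.

(⟸) Suppose 10 ∣ N and 7 ∣ N. Any common multiple of 10 and 7 is a multiple of their lcm; here gcd(10, 7) = 1, so lcm(10, 7) = 10·7 = 70, so 70 ∣ N. Since 35 ∣ 70, it follows that 35 ∣ N.

Only the reverse direction holds.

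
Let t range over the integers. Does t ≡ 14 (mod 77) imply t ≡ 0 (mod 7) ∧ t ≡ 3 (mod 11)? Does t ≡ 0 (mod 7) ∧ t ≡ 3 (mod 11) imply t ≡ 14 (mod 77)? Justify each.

[⇐] If t ≡ 0 (mod 7) and t ≡ 3 (mod 11), then by the Chinese remainder theorem t ≡ 14 (mod 77). This is exactly t ≡ 14 (mod 77).

[⇒] Suppose t ≡ 14 (mod 77); write t = 77j + 14. Since 7 ∣ 77, reducing mod 7 gives t ≡ 14 ≡ 0 (mod 7); since 11 ∣ 77, reducing mod 11 gives t ≡ 14 ≡ 3 (mod 11).

The biconditional holds.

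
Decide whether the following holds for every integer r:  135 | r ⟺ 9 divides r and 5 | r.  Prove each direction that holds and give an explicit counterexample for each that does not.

(⟹) If 135 ∣ r, write r = 135q. Since 135 = 15·9, r = 9·(15q), so 9 ∣ r; and since 135 = 27·5, r = 5·(27q), so 5 ∣ r.

(⟸) This fails: take r = 45. Both 9 ∣ 45 and 5 ∣ 45, yet 45 is not a multiple of 135 (since 45 = 0·135 + 45), so 135 ∤ 45.

Not equivalent: only (⇒) holds.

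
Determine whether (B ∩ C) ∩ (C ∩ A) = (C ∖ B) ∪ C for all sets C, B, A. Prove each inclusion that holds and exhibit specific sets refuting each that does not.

Only the forward inclusion holds.

Forward inclusion. Let x ∈ (B ∩ C) ∩ (C ∩ A). Then x ∈ C ∩ B ∩ A, from which x ∈ (C ∖ B) ∪ C.

Reverse inclusion. This inclusion fails. Take C = {1}, B = ∅, A = ∅; then 1 ∈ (C ∖ B) ∪ C but 1 ∉ (B ∩ C) ∩ (C ∩ A).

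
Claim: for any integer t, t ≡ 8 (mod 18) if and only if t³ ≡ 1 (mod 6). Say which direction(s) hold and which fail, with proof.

(⟹) This fails: take t = 8. Then 8 ≡ 8 (mod 18), but 8³ = 512 ≡ 2 (mod 6), not 1.

(⟸) This fails: take t = 1. Then 1³ = 1 ≡ 1 (mod 6), yet 1 ≡ 1 (mod 18), not 8.

Neither direction holds.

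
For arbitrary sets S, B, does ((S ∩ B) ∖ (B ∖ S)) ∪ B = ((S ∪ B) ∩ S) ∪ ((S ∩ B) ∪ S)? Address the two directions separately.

(⟹) This inclusion fails. Take S = ∅, B = {1}; then 1 ∈ ((S ∩ B) ∖ (B ∖ S)) ∪ B but 1 ∉ ((S ∪ B) ∩ S) ∪ ((S ∩ B) ∪ S).

(⟸) This inclusion fails. Take S = {1}, B = ∅; then 1 ∈ ((S ∪ B) ∩ S) ∪ ((S ∩ B) ∪ S) but 1 ∉ ((S ∩ B) ∖ (B ∖ S)) ∪ B.

Neither inclusion holds.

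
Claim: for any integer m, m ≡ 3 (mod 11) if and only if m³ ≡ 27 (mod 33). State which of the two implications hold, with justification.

(→) This fails: take m = 14. Then 14 ≡ 3 (mod 11), but 14³ = 2744 ≡ 5 (mod 33), not 27.

(←) Conversely, the residues r modulo 33 with r³ ≡ 27 (mod 33) are exactly {3}, and each is ≡ 3 (mod 11).

The forward direction fails; the converse holds.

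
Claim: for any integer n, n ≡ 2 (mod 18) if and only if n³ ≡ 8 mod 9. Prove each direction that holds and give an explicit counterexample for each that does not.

(⇒) holds; (⇐) fails.

(⇐) This fails: take n = 5. Then 5³ = 125 ≡ 8 (mod 9), yet 5 ≡ 5 (mod 18), not 2.

(⇒) Suppose n ≡ 2 (mod 18). Then n³ ≡ 2³ = 8 (mod 18), and since 9 ∣ 18, also n³ ≡ 8 (mod 9).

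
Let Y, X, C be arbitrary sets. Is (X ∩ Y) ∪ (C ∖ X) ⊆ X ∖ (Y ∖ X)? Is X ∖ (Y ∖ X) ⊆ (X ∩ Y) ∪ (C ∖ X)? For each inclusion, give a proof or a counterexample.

(⊆) fails and (⊇) fails.

Forward inclusion. This inclusion fails. Take Y = ∅, X = ∅, C = {1}; then 1 ∈ (X ∩ Y) ∪ (C ∖ X) but 1 ∉ X ∖ (Y ∖ X).

Reverse inclusion. This inclusion fails. Take Y = ∅, X = {1}, C = ∅; then 1 ∈ X ∖ (Y ∖ X) but 1 ∉ (X ∩ Y) ∪ (C ∖ X).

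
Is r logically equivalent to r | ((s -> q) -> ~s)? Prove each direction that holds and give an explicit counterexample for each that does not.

Only the forward implication holds.

Forward direction. Assume the antecedent. If s is true, the antecedent forces (s = T, q = F, r = T) or (s = T, q = T, r = T), and r | ((s -> q) -> ~s) holds there. If s is false, r | ((s -> q) -> ~s) reduces to true regardless of the other variables. Either way r | ((s -> q) -> ~s) holds.

Converse. This fails. Under s = F, q = F, r = F, the left side is false but the right side is true.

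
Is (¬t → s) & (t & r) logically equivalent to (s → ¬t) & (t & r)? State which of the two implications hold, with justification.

(⟹) This fails. Under t = T, r = T, s = T, the left side is true but the right side is false.

(⟸) Assume the antecedent. If t is true, the antecedent forces (t = T, r = T, s = F), and (¬t → s) & (t & r) holds there. If t is false, the antecedent cannot hold. Either way (¬t → s) & (t & r) holds.

Only the converse holds.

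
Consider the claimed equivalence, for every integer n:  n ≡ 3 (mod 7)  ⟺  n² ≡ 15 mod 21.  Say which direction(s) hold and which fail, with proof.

Neither direction holds.

(⟹) This fails: take n = 3. Then 3 ≡ 3 (mod 7), but 3² = 9 ≡ 9 (mod 21), not 15.

(⟸) This fails: take n = 6. Then 6² = 36 ≡ 15 (mod 21), yet 6 ≡ 6 (mod 7), not 3.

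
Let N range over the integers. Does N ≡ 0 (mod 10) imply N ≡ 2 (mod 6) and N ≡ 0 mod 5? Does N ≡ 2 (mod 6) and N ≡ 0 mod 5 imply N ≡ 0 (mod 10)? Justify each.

(→) This fails: N = 0 gives 0 ≡ 0 (mod 10) but 0 ≡ 0 (mod 6), so the conjunction on the right does not hold.

(←) Conversely, if N ≡ 2 (mod 6) and N ≡ 0 (mod 5), then by the Chinese remainder theorem N ≡ 20 (mod 30). Since 20 ≡ 0 (mod 10) and 10 ∣ 30, we get N ≡ 0 (mod 10).

Only the converse holds.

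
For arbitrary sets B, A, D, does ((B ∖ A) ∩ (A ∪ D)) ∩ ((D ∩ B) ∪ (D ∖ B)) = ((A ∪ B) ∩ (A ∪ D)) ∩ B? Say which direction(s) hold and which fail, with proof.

(⊆) Let x ∈ ((B ∖ A) ∩ (A ∪ D)) ∩ ((D ∩ B) ∪ (D ∖ B)). Then x ∈ B ∩ D and x ∉ A, from which x ∈ ((A ∪ B) ∩ (A ∪ D)) ∩ B.

(⊇) This inclusion fails. Take B = {1}, A = {1}, D = ∅; then 1 ∈ ((A ∪ B) ∩ (A ∪ D)) ∩ B but 1 ∉ ((B ∖ A) ∩ (A ∪ D)) ∩ ((D ∩ B) ∪ (D ∖ B)).

The sets are not equal: only the forward inclusion holds.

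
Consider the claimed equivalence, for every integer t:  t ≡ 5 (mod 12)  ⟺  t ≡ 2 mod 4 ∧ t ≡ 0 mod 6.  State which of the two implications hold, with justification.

[⇒] This fails: t = 5 gives 5 ≡ 5 (mod 12) but 5 ≡ 1 (mod 4), so the conjunction on the right does not hold.

[⇐] This fails: t = 6 satisfies both congruences on the right (6 ≡ 2 mod 4 and 6 ≡ 0 mod 6) yet 6 ≡ 6 (mod 12), not 5.

(⇒) fails and (⇐) fails.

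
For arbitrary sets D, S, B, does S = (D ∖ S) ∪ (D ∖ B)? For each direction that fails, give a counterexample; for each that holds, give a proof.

(⊆) This inclusion fails. Take D = ∅, S = {1}, B = ∅; then 1 ∈ S but 1 ∉ (D ∖ S) ∪ (D ∖ B).

(⊇) This inclusion fails. Take D = {1}, S = ∅, B = ∅; then 1 ∈ (D ∖ S) ∪ (D ∖ B) but 1 ∉ S.

Both inclusions fail.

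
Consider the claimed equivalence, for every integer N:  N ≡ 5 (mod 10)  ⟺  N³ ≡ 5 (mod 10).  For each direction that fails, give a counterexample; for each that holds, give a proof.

Both directions hold; the statement is true.

(⇒) Suppose N ≡ 5 (mod 10). Write N = 10j + 5. Then (10j + 5)³ = 1000j³ + 1500j² + 750j + 125 = 10(100j³ + 150j² + 75j + 12) + 5, so N³ ≡ 5 (mod 10).

(⇐) Conversely, suppose N³ ≡ 5 (mod 10). The only residue r in {0, …, 9} with r³ ≡ 5 (mod 10) is r = 5, so N ≡ 5 (mod 10).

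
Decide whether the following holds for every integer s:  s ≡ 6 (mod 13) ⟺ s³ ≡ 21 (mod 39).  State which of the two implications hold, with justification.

Forward direction. This fails: take s = 19. Then 19 ≡ 6 (mod 13), but 19³ = 6859 ≡ 34 (mod 39), not 21.

Converse. This fails: take s = 15. Then 15³ = 3375 ≡ 21 (mod 39), yet 15 ≡ 2 (mod 13), not 6.

Both directions fail.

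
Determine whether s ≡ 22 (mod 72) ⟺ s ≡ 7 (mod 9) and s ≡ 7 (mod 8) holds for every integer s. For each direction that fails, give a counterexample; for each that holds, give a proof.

(⇒) This fails: s = 22 gives 22 ≡ 22 (mod 72) but 22 ≡ 4 (mod 9), so the conjunction on the right does not hold.

(⇐) This fails: s = 7 satisfies both congruences on the right (7 ≡ 7 mod 9 and 7 ≡ 7 mod 8) yet 7 ≡ 7 (mod 72), not 22.

Both directions fail.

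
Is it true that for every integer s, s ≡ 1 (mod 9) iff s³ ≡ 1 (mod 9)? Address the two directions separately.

Forward direction. Suppose s ≡ 1 (mod 9). Write s = 9j + 1. Then (9j + 1)³ = 729j³ + 243j² + 27j + 1 = 9(81j³ + 27j² + 3j) + 1, so s³ ≡ 1 (mod 9).

Converse. This fails: take s = 4. Then 4³ = 64 ≡ 1 (mod 9), yet 4 ≡ 4 (mod 9), not 1.

(⇒) holds; (⇐) fails.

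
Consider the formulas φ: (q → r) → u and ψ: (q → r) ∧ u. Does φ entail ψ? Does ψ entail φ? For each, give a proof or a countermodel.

(→) This fails. Under r = F, u = F, q = T, the left side is true but the right side is false.

(←) Assume the antecedent. If r is true, the antecedent forces (r = T, u = T, q = F) or (r = T, u = T, q = T), and (q → r) → u holds there. If r is false, the antecedent forces (r = F, u = T, q = F), and (q → r) → u holds there. Either way (q → r) → u holds.

Only the converse holds.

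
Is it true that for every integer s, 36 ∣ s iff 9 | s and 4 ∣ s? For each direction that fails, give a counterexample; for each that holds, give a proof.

Both directions hold; the statement is true.

[⇐] Suppose 9 ∣ s and 4 ∣ s. Any common multiple of 9 and 4 is a multiple of their lcm; here gcd(9, 4) = 1, so lcm(9, 4) = 9·4 = 36, so 36 ∣ s.

[⇒] If 36 ∣ s, write s = 36q. Since 36 = 4·9, s = 9·(4q), so 9 ∣ s; and since 36 = 9·4, s = 4·(9q), so 4 ∣ s.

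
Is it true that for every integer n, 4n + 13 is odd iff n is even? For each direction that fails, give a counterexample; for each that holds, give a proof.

(→) This fails: take n = 7. Then 4n + 13 = 41, which is odd, yet n = 7 is odd, not even.

(←) Suppose n is even. Since 4 is even, 4n is even for every n, so 4n + 13 has the same parity as 13, which is odd. Hence 4n + 13 is odd.

Only the converse holds.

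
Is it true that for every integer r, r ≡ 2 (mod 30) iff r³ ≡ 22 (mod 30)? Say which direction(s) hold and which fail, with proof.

[⇒] This fails: take r = 2. Then 2 ≡ 2 (mod 30), but 2³ = 8 ≡ 8 (mod 30), not 22.

[⇐] This fails: take r = 28. Then 28³ = 21952 ≡ 22 (mod 30), yet 28 ≡ 28 (mod 30), not 2.

Both directions fail.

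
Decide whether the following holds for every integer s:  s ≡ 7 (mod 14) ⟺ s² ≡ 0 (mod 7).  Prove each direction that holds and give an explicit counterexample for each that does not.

The forward direction holds; the converse fails.

[⇒] Suppose s ≡ 7 (mod 14). Then s² ≡ 7² = 49 (mod 14), and since 7 ∣ 14, also s² ≡ 0 (mod 7).

[⇐] This fails: take s = 0. Then 0² = 0 ≡ 0 (mod 7), yet 0 ≡ 0 (mod 14), not 7.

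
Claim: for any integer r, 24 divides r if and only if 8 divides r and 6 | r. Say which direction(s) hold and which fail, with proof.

Equivalent; both directions hold.

[⇒] If 24 ∣ r, write r = 24q. Since 24 = 3·8, r = 8·(3q), so 8 ∣ r; and since 24 = 4·6, r = 6·(4q), so 6 ∣ r.

[⇐] Suppose 8 ∣ r and 6 ∣ r. Any common multiple of 8 and 6 is a multiple of their lcm; here lcm(8, 6) = 8·6/gcd(8, 6) = 48/2 = 24, so 24 ∣ r.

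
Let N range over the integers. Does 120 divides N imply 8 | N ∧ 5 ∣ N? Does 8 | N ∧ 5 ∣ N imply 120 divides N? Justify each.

[⇒] If 120 ∣ N, write N = 120q. Since 120 = 15·8, N = 8·(15q), so 8 ∣ N; and since 120 = 24·5, N = 5·(24q), so 5 ∣ N.

[⇐] This fails: take N = 40. Both 8 ∣ 40 and 5 ∣ 40, yet 40 is not a multiple of 120 (since 40 = 0·120 + 40), so 120 ∤ 40.

The forward direction holds; the converse fails.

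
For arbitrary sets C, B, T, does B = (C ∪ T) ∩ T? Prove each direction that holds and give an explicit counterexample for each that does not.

(⟹) This inclusion fails. Take C = ∅, B = {1}, T = ∅; then 1 ∈ B but 1 ∉ (C ∪ T) ∩ T.

(⟸) This inclusion fails. Take C = ∅, B = ∅, T = {1}; then 1 ∈ (C ∪ T) ∩ T but 1 ∉ B.

Neither inclusion holds.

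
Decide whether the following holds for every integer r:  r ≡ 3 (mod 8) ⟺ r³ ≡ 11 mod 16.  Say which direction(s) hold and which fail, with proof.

Not equivalent: only (⇐) holds.

(→) This fails: take r = 11. Then 11 ≡ 3 (mod 8), but 11³ = 1331 ≡ 3 (mod 16), not 11.

(←) Conversely, the residues r modulo 16 with r³ ≡ 11 (mod 16) are exactly {3}, and each is ≡ 3 (mod 8).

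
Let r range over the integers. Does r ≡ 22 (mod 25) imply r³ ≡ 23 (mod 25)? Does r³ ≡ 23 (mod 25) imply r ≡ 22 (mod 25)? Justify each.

Forward direction. Suppose r ≡ 22 (mod 25). Write r = 25j + 22. Then (25j + 22)³ = 15625j³ + 41250j² + 36300j + 10648 = 25(625j³ + 1650j² + 1452j + 425) + 23, so r³ ≡ 23 (mod 25).

Converse. Suppose r³ ≡ 23 (mod 25). The only residue r in {0, …, 24} with r³ ≡ 23 (mod 25) is r = 22, so r ≡ 22 (mod 25).

The biconditional holds.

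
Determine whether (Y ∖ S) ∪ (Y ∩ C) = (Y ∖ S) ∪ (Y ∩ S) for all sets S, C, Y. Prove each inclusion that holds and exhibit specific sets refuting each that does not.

The sets are not equal: only the forward inclusion holds.

(⊇) This inclusion fails. Take S = {1}, C = ∅, Y = {1}; then 1 ∈ (Y ∖ S) ∪ (Y ∩ S) but 1 ∉ (Y ∖ S) ∪ (Y ∩ C).

(⊆) Let x ∈ (Y ∖ S) ∪ (Y ∩ C). Then either x ∈ Y and x ∉ S, C; or x ∈ C ∩ Y and x ∉ S; or x ∈ S ∩ C ∩ Y. In each case x ∈ (Y ∖ S) ∪ (Y ∩ S), so (Y ∖ S) ∪ (Y ∩ C) ⊆ (Y ∖ S) ∪ (Y ∩ S).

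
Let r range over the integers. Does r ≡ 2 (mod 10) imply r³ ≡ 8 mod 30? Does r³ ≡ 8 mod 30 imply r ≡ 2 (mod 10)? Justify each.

Only the reverse direction holds.

(⟹) This fails: take r = 12. Then 12 ≡ 2 (mod 10), but 12³ = 1728 ≡ 18 (mod 30), not 8.

(⟸) Conversely, the residues r modulo 30 with r³ ≡ 8 (mod 30) are exactly {2}, and each is ≡ 2 (mod 10).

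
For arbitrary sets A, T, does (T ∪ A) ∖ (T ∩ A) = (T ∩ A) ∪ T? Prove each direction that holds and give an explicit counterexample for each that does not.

Forward inclusion. This inclusion fails. Take A = {1}, T = ∅; then 1 ∈ (T ∪ A) ∖ (T ∩ A) but 1 ∉ (T ∩ A) ∪ T.

Reverse inclusion. This inclusion fails. Take A = {1}, T = {1}; then 1 ∈ (T ∩ A) ∪ T but 1 ∉ (T ∪ A) ∖ (T ∩ A).

(⊆) fails and (⊇) fails.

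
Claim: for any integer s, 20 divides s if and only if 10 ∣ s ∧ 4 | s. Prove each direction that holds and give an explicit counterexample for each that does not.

(⟹) If 20 ∣ s, write s = 20q. Since 20 = 2·10, s = 10·(2q), so 10 ∣ s; and since 20 = 5·4, s = 4·(5q), so 4 ∣ s.

(⟸) Suppose 10 ∣ s and 4 ∣ s. Any common multiple of 10 and 4 is a multiple of their lcm; here lcm(10, 4) = 10·4/gcd(10, 4) = 40/2 = 20, so 20 ∣ s.

Both implications hold.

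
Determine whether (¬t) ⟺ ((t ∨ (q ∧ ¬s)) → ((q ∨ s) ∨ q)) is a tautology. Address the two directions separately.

Only the forward direction holds.

(⟹) Assume the antecedent. If q is true, (t ∨ (q ∧ ¬s)) → ((q ∨ s) ∨ q) reduces to true regardless of the other variables. If q is false, the antecedent forces (q = F, t = F, s = F) or (q = F, t = F, s = T), and (t ∨ (q ∧ ¬s)) → ((q ∨ s) ∨ q) holds there. Either way (t ∨ (q ∧ ¬s)) → ((q ∨ s) ∨ q) holds.

(⟸) This fails. Under q = T, t = T, s = F, the left side is false but the right side is true.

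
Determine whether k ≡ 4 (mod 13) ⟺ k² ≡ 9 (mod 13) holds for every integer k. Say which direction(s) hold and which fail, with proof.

(⟹) This fails: take k = 4. Then 4 ≡ 4 (mod 13), but 4² = 16 ≡ 3 (mod 13), not 9.

(⟸) This fails: take k = 3. Then 3² = 9 ≡ 9 (mod 13), yet 3 ≡ 3 (mod 13), not 4.

Both directions fail.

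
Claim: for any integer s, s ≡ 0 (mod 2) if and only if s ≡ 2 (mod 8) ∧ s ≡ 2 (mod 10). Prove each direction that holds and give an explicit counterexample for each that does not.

(⇒) fails; (⇐) holds.

Forward direction. This fails: s = 0 gives 0 ≡ 0 (mod 2) but 0 ≡ 0 (mod 8), so the conjunction on the right does not hold.

Converse. If s ≡ 2 (mod 8) and s ≡ 2 (mod 10), then by the Chinese remainder theorem s ≡ 2 (mod 40). Since 2 ≡ 0 (mod 2) and 2 ∣ 40, we get s ≡ 0 (mod 2).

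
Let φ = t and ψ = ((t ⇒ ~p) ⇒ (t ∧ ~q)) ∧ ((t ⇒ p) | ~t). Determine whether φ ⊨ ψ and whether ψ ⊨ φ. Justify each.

(⟸) Assume the antecedent. If p is true, the antecedent forces (p = T, t = T, q = F) or (p = T, t = T, q = T), and t holds there. If p is false, the antecedent cannot hold. Either way t holds.

(⟹) This fails. Under p = F, t = T, q = F, the left side is true but the right side is false.

(⇒) fails; (⇐) holds.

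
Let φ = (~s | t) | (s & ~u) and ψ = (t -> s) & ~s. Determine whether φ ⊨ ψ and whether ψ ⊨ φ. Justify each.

Forward direction. This fails. Under t = T, s = F, u = F, the left side is true but the right side is false.

Converse. Assume the antecedent. If t is true, the antecedent cannot hold. If t is false, the antecedent forces (t = F, s = F, u = F) or (t = F, s = F, u = T), and (~s | t) | (s & ~u) holds there. Either way (~s | t) | (s & ~u) holds.

Not equivalent: only (⇐) holds.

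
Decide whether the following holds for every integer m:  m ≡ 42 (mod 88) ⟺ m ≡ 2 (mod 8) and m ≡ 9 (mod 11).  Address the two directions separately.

[⇒] Suppose m ≡ 42 (mod 88); write m = 88j + 42. Since 8 ∣ 88, reducing mod 8 gives m ≡ 42 ≡ 2 (mod 8); since 11 ∣ 88, reducing mod 11 gives m ≡ 42 ≡ 9 (mod 11).

[⇐] Conversely, if m ≡ 2 (mod 8) and m ≡ 9 (mod 11), then by the Chinese remainder theorem m ≡ 42 (mod 88). This is exactly m ≡ 42 (mod 88).

The biconditional holds.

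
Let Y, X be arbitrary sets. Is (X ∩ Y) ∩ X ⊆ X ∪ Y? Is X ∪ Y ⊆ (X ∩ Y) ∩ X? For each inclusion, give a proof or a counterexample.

Only the forward inclusion holds.

(⊆) Let x ∈ (X ∩ Y) ∩ X. Then x ∈ Y ∩ X, from which x ∈ X ∪ Y.

(⊇) This inclusion fails. Take Y = {1}, X = ∅; then 1 ∈ X ∪ Y but 1 ∉ (X ∩ Y) ∩ X.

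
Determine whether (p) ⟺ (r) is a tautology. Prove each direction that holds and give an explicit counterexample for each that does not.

Forward direction. This fails. Under p = T, r = F, the left side is true but the right side is false.

Converse. This fails. Under p = F, r = T, the left side is false but the right side is true.

Neither implication holds.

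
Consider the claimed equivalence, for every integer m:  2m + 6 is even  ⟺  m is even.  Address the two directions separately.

[⇒] This fails: take m = 5. Then 2m + 6 = 16, which is even, yet m = 5 is odd, not even.

[⇐] Suppose m is even. Since 2 is even, 2m is even for every m, so 2m + 6 has the same parity as 6, which is even. Hence 2m + 6 is even.

(⇒) fails; (⇐) holds.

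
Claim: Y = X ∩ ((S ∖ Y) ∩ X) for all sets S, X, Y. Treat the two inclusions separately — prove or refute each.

Forward inclusion. This inclusion fails. Take S = ∅, X = ∅, Y = {1}; then 1 ∈ Y but 1 ∉ X ∩ ((S ∖ Y) ∩ X).

Reverse inclusion. This inclusion fails. Take S = {1}, X = {1}, Y = ∅; then 1 ∈ X ∩ ((S ∖ Y) ∩ X) but 1 ∉ Y.

(⊆) fails and (⊇) fails.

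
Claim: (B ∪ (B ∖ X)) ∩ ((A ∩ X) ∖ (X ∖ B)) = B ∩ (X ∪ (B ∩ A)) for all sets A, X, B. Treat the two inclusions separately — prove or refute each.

Only the forward inclusion holds.

(⊇) This inclusion fails. Take A = {1}, X = ∅, B = {1}; then 1 ∈ B ∩ (X ∪ (B ∩ A)) but 1 ∉ (B ∪ (B ∖ X)) ∩ ((A ∩ X) ∖ (X ∖ B)).

(⊆) Let x ∈ (B ∪ (B ∖ X)) ∩ ((A ∩ X) ∖ (X ∖ B)). Then x ∈ A ∩ X ∩ B, from which x ∈ B ∩ (X ∪ (B ∩ A)).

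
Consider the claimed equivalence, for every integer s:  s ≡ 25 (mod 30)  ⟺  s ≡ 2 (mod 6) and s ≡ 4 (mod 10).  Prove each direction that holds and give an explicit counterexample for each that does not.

Both directions fail.

Forward direction. This fails: s = 25 gives 25 ≡ 25 (mod 30) but 25 ≡ 1 (mod 6), so the conjunction on the right does not hold.

Converse. This fails: s = 14 satisfies both congruences on the right (14 ≡ 2 mod 6 and 14 ≡ 4 mod 10) yet 14 ≡ 14 (mod 30), not 25.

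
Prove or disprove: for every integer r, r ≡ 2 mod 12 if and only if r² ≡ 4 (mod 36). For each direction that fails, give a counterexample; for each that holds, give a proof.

[⇒] This fails: take r = 14. Then 14 ≡ 2 (mod 12), but 14² = 196 ≡ 16 (mod 36), not 4.

[⇐] This fails: take r = 16. Then 16² = 256 ≡ 4 (mod 36), yet 16 ≡ 4 (mod 12), not 2.

Neither implication holds.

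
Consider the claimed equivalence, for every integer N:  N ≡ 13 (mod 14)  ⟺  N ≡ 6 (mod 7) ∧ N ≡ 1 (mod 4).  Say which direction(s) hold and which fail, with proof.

[⇐] If N ≡ 6 (mod 7) and N ≡ 1 (mod 4), then by the Chinese remainder theorem N ≡ 13 (mod 28). Since 13 ≡ 13 (mod 14) and 14 ∣ 28, we get N ≡ 13 (mod 14).

[⇒] This fails: N = 27 gives 27 ≡ 13 (mod 14) but 27 ≡ 3 (mod 4), so the conjunction on the right does not hold.

Only the converse holds.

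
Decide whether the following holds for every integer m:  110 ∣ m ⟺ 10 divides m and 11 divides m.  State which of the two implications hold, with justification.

Both directions hold; the statement is true.

Forward direction. If 110 ∣ m, write m = 110q. Since 110 = 11·10, m = 10·(11q), so 10 ∣ m; and since 110 = 10·11, m = 11·(10q), so 11 ∣ m.

Converse. Suppose 10 ∣ m and 11 ∣ m. Any common multiple of 10 and 11 is a multiple of their lcm; here gcd(10, 11) = 1, so lcm(10, 11) = 10·11 = 110, so 110 ∣ m.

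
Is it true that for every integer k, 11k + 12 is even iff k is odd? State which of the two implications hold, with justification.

Neither direction holds.

(→) This fails: k = 4 gives 11k + 12 = 56, which is even, but 4 is even, not odd.

(←) This also fails: k = 3 is odd, but 11k + 12 = 45 is odd, not even.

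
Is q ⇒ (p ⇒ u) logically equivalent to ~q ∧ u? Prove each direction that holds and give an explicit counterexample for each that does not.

[⇒] This fails. Under p = F, q = F, u = F, the left side is true but the right side is false.

[⇐] Assume the antecedent. If p is true, the antecedent forces (p = T, q = F, u = T), and q ⇒ (p ⇒ u) holds there. If p is false, q ⇒ (p ⇒ u) reduces to true regardless of the other variables. Either way q ⇒ (p ⇒ u) holds.

(⇒) fails; (⇐) holds.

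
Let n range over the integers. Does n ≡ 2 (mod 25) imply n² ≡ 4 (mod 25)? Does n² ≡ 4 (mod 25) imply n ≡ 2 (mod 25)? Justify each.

Only the forward direction holds.

(⟹) Suppose n ≡ 2 (mod 25). Write n = 25j + 2. Then (25j + 2)² = 625j² + 100j + 4 = 25(25j² + 4j) + 4, so n² ≡ 4 (mod 25).

(⟸) This fails: take n = 23. Then 23² = 529 ≡ 4 (mod 25), yet 23 ≡ 23 (mod 25), not 2.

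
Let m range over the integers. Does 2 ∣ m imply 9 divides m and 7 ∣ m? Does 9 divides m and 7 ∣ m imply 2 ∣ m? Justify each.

Neither implication holds.

(⟹) This fails: take m = 2. Certainly 2 ∣ 2, but 9 ∤ 2.

(⟸) This fails: take m = 63. Both 9 ∣ 63 and 7 ∣ 63, yet 63 is not a multiple of 2 (since 63 = 31·2 + 1), so 2 ∤ 63.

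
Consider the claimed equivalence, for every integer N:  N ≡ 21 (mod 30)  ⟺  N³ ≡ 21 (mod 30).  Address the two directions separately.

The biconditional holds.

(←) Suppose N³ ≡ 21 (mod 30). The only residue r in {0, …, 29} with r³ ≡ 21 (mod 30) is r = 21, so N ≡ 21 (mod 30).

(→) Suppose N ≡ 21 (mod 30). Write N = 30j + 21. Then (30j + 21)³ = 27000j³ + 56700j² + 39690j + 9261 = 30(900j³ + 1890j² + 1323j + 308) + 21, so N³ ≡ 21 (mod 30).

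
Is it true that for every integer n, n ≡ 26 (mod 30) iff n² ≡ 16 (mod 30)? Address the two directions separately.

The forward direction holds; the converse fails.

(⇒) Suppose n ≡ 26 (mod 30). Write n = 30j + 26. Then (30j + 26)² = 900j² + 1560j + 676 = 30(30j² + 52j + 22) + 16, so n² ≡ 16 (mod 30).

(⇐) This fails: take n = 4. Then 4² = 16 ≡ 16 (mod 30), yet 4 ≡ 4 (mod 30), not 26.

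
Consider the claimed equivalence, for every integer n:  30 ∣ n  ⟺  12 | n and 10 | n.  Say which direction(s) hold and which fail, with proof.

Not equivalent: only (⇐) holds.

(⟸) Suppose 12 ∣ n and 10 ∣ n. Any common multiple of 12 and 10 is a multiple of their lcm; here lcm(12, 10) = 12·10/gcd(12, 10) = 120/2 = 60, so 60 ∣ n. Since 30 ∣ 60, it follows that 30 ∣ n.

(⟹) This fails: take n = 30. Certainly 30 ∣ 30, but 12 ∤ 30.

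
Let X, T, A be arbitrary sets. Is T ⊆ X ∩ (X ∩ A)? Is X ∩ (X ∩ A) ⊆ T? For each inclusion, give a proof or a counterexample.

Neither inclusion holds.

(⟹) This inclusion fails. Take X = ∅, T = {1}, A = ∅; then 1 ∈ T but 1 ∉ X ∩ (X ∩ A).

(⟸) This inclusion fails. Take X = {1}, T = ∅, A = {1}; then 1 ∈ X ∩ (X ∩ A) but 1 ∉ T.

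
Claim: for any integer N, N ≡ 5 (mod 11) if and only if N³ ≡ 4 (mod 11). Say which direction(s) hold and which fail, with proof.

Forward direction. Suppose N ≡ 5 (mod 11). Write N = 11j + 5. Then (11j + 5)³ = 1331j³ + 1815j² + 825j + 125 = 11(121j³ + 165j² + 75j + 11) + 4, so N³ ≡ 4 (mod 11).

Converse. For the converse, argue contrapositively. If N ≢ 5 (mod 11), then N is congruent to one of 0, 1, 2, 3, 4, 6, 7, 8, 9, 10 modulo 11, and these give N³ ≡ 0, 1, 8, 5, 9, 7, 2, 6, 3, 10 respectively — never 4.

Both implications hold.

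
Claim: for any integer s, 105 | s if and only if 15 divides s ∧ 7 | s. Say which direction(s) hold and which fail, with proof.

(→) If 105 ∣ s, write s = 105q. Since 105 = 7·15, s = 15·(7q), so 15 ∣ s; and since 105 = 15·7, s = 7·(15q), so 7 ∣ s.

(←) Suppose 15 ∣ s and 7 ∣ s. Any common multiple of 15 and 7 is a multiple of their lcm; here gcd(15, 7) = 1, so lcm(15, 7) = 15·7 = 105, so 105 ∣ s.

Equivalent; both directions hold.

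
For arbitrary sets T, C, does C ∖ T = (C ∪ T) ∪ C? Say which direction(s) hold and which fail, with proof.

Forward inclusion. Let x ∈ C ∖ T. Then x ∈ C and x ∉ T, from which x ∈ (C ∪ T) ∪ C.

Reverse inclusion. This inclusion fails. Take T = {1}, C = ∅; then 1 ∈ (C ∪ T) ∪ C but 1 ∉ C ∖ T.

The sets are not equal: only the forward inclusion holds.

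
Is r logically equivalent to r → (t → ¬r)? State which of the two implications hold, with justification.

(→) This fails. Under t = T, r = T, the left side is true but the right side is false.

(←) This fails. Under t = F, r = F, the left side is false but the right side is true.

Both directions fail.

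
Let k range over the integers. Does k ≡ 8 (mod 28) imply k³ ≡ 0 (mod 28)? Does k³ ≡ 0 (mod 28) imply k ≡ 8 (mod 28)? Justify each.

(⇒) fails and (⇐) fails.

(⟹) This fails: take k = 8. Then 8 ≡ 8 (mod 28), but 8³ = 512 ≡ 8 (mod 28), not 0.

(⟸) This fails: take k = 0. Then 0³ = 0 ≡ 0 (mod 28), yet 0 ≡ 0 (mod 28), not 8.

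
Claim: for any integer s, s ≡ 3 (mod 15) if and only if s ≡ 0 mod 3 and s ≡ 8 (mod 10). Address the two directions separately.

(⇒) fails; (⇐) holds.

[⇒] This fails: s = 3 gives 3 ≡ 3 (mod 15) but 3 ≡ 3 (mod 10), so the conjunction on the right does not hold.

[⇐] Conversely, if s ≡ 0 (mod 3) and s ≡ 8 (mod 10), then by the Chinese remainder theorem s ≡ 18 (mod 30). Since 18 ≡ 3 (mod 15) and 15 ∣ 30, we get s ≡ 3 (mod 15).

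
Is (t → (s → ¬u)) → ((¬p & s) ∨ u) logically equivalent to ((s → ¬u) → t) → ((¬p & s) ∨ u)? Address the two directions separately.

[⇒] Assume the antecedent. If u is true, the consequent reduces to true regardless of the other variables. If u is false, the antecedent forces (t = F, p = F, u = F, s = T) or (t = T, p = F, u = F, s = T), and the consequent holds there. Either way the consequent holds.

[⇐] This fails. Under t = F, p = F, u = F, s = F, the left side is false but the right side is true.

(⇒) holds; (⇐) fails.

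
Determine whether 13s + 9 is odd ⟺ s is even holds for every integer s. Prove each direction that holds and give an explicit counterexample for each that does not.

[⇒] Suppose 13s + 9 is odd. Since 13 is odd, 13s and s have the same parity, so 13s + 9 ≡ s + 9 (mod 2). As 9 is odd, 13s + 9 is odd exactly when s is even. Thus s is even.

[⇐] Conversely, suppose s is even; write s = 2j. Then 13s + 9 = 13·(2j) + 9 = 2·13j + 9, which is odd.

Equivalent; both directions hold.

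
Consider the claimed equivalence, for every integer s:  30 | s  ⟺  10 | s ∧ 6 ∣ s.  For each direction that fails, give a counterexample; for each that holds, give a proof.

Forward direction. If 30 ∣ s, write s = 30q. Since 30 = 3·10, s = 10·(3q), so 10 ∣ s; and since 30 = 5·6, s = 6·(5q), so 6 ∣ s.

Converse. Suppose 10 ∣ s and 6 ∣ s. Any common multiple of 10 and 6 is a multiple of their lcm; here lcm(10, 6) = 10·6/gcd(10, 6) = 60/2 = 30, so 30 ∣ s.

Both implications hold.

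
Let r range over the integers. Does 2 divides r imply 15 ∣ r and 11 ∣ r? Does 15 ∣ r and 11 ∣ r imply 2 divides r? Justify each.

(⇒) fails and (⇐) fails.

[⇒] This fails: take r = 2. Certainly 2 ∣ 2, but 15 ∤ 2.

[⇐] This fails: take r = 165. Both 15 ∣ 165 and 11 ∣ 165, yet 165 is not a multiple of 2 (since 165 = 82·2 + 1), so 2 ∤ 165.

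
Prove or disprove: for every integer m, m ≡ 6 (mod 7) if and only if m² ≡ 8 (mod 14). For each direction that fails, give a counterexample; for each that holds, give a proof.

Neither direction holds.

(⇒) This fails: take m = 13. Then 13 ≡ 6 (mod 7), but 13² = 169 ≡ 1 (mod 14), not 8.

(⇐) This fails: take m = 8. Then 8² = 64 ≡ 8 (mod 14), yet 8 ≡ 1 (mod 7), not 6.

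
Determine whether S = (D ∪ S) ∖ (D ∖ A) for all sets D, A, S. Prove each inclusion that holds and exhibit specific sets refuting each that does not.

(⊆) fails and (⊇) fails.

Forward inclusion. This inclusion fails. Take D = {1}, A = ∅, S = {1}; then 1 ∈ S but 1 ∉ (D ∪ S) ∖ (D ∖ A).

Reverse inclusion. This inclusion fails. Take D = {1}, A = {1}, S = ∅; then 1 ∈ (D ∪ S) ∖ (D ∖ A) but 1 ∉ S.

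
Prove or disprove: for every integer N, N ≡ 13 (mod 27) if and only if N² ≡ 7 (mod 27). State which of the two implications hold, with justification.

Forward direction. Suppose N ≡ 13 (mod 27). Write N = 27j + 13. Then (27j + 13)² = 729j² + 702j + 169 = 27(27j² + 26j + 6) + 7, so N² ≡ 7 (mod 27).

Converse. This fails: take N = 14. Then 14² = 196 ≡ 7 (mod 27), yet 14 ≡ 14 (mod 27), not 13.

Only the forward direction holds.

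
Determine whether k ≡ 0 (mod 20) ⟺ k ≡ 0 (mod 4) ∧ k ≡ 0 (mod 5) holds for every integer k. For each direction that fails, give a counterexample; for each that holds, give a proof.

Both directions hold.

[⇒] Suppose k ≡ 0 (mod 20); write k = 20j + 0. Since 4 ∣ 20, reducing mod 4 gives k ≡ 0 (mod 4); since 5 ∣ 20, reducing mod 5 gives k ≡ 0 (mod 5).

[⇐] Conversely, if k ≡ 0 (mod 4) and k ≡ 0 (mod 5), then by the Chinese remainder theorem k ≡ 0 (mod 20). This is exactly k ≡ 0 (mod 20).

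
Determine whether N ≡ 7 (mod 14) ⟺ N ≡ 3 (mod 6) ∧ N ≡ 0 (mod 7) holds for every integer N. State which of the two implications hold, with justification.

Only the reverse direction holds.

Forward direction. This fails: N = 35 gives 35 ≡ 7 (mod 14) but 35 ≡ 5 (mod 6), so the conjunction on the right does not hold.

Converse. If N ≡ 3 (mod 6) and N ≡ 0 (mod 7), then by the Chinese remainder theorem N ≡ 21 (mod 42). Since 21 ≡ 7 (mod 14) and 14 ∣ 42, we get N ≡ 7 (mod 14).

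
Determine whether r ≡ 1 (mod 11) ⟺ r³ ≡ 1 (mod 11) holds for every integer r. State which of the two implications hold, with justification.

Equivalent; both directions hold.

Converse. Suppose r³ ≡ 1 (mod 11). The only residue r in {0, …, 10} with r³ ≡ 1 (mod 11) is r = 1, so r ≡ 1 (mod 11).

Forward direction. Suppose r ≡ 1 (mod 11). Write r = 11j + 1. Then (11j + 1)³ = 1331j³ + 363j² + 33j + 1 = 11(121j³ + 33j² + 3j) + 1, so r³ ≡ 1 (mod 11).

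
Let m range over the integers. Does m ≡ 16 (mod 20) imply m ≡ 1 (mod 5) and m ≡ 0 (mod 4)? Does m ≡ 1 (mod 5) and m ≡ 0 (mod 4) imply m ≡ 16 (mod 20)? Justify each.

Both directions hold.

[⇐] If m ≡ 1 (mod 5) and m ≡ 0 (mod 4), then by the Chinese remainder theorem m ≡ 16 (mod 20). This is exactly m ≡ 16 (mod 20).

[⇒] Suppose m ≡ 16 (mod 20); write m = 20j + 16. Since 5 ∣ 20, reducing mod 5 gives m ≡ 16 ≡ 1 (mod 5); since 4 ∣ 20, reducing mod 4 gives m ≡ 16 ≡ 0 (mod 4).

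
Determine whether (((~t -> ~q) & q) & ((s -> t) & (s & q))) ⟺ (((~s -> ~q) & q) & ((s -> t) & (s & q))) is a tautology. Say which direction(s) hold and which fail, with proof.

(⇒) Assume the antecedent. If t is true, the antecedent forces (t = T, q = T, s = T), and the consequent holds there. If t is false, the antecedent cannot hold. Either way the consequent holds.

(⇐) Assume the antecedent. If t is true, the antecedent forces (t = T, q = T, s = T), and the consequent holds there. If t is false, the antecedent cannot hold. Either way the consequent holds.

Equivalent; both directions hold.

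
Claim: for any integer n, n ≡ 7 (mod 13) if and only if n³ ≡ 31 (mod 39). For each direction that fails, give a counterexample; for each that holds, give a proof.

(→) This fails: take n = 20. Then 20 ≡ 7 (mod 13), but 20³ = 8000 ≡ 5 (mod 39), not 31.

(←) This fails: take n = 34. Then 34³ = 39304 ≡ 31 (mod 39), yet 34 ≡ 8 (mod 13), not 7.

Neither implication holds.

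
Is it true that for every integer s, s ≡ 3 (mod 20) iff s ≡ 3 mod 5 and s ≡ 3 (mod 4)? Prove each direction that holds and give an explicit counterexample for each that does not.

Both implications hold.

[⇒] Suppose s ≡ 3 (mod 20); write s = 20j + 3. Since 5 ∣ 20, reducing mod 5 gives s ≡ 3 (mod 5); since 4 ∣ 20, reducing mod 4 gives s ≡ 3 (mod 4).

[⇐] Conversely, if s ≡ 3 (mod 5) and s ≡ 3 (mod 4), then by the Chinese remainder theorem s ≡ 3 (mod 20). This is exactly s ≡ 3 (mod 20).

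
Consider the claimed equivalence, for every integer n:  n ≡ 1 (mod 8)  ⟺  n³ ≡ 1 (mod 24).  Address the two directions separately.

Only the reverse direction holds.

Forward direction. This fails: take n = 9. Then 9 ≡ 1 (mod 8), but 9³ = 729 ≡ 9 (mod 24), not 1.

Converse. The residues r modulo 24 with r³ ≡ 1 (mod 24) are exactly {1}, and each is ≡ 1 (mod 8).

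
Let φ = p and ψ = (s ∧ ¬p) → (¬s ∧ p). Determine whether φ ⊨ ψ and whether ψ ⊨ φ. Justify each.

Only the forward implication holds.

(→) Assume the antecedent. If s is true, the antecedent forces (s = T, p = T), and (s ∧ ¬p) → (¬s ∧ p) holds there. If s is false, (s ∧ ¬p) → (¬s ∧ p) reduces to true regardless of the other variables. Either way (s ∧ ¬p) → (¬s ∧ p) holds.

(←) This fails. Under s = F, p = F, the left side is false but the right side is true.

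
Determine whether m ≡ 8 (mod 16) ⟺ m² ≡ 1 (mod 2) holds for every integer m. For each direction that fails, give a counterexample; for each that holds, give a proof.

(⇒) This fails: take m = 8. Then 8 ≡ 8 (mod 16), but 8² = 64 ≡ 0 (mod 2), not 1.

(⇐) This fails: take m = 1. Then 1² = 1 ≡ 1 (mod 2), yet 1 ≡ 1 (mod 16), not 8.

(⇒) fails and (⇐) fails.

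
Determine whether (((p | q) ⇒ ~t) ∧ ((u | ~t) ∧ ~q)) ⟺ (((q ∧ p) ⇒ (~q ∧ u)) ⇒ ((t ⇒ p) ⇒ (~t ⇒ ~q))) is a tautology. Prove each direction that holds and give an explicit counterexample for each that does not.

The forward direction holds; the converse fails.

(⟹) Assume the antecedent. If q is true, the antecedent cannot hold. If q is false, the consequent reduces to true regardless of the other variables. Either way the consequent holds.

(⟸) This fails. Under q = T, p = T, t = F, u = F, the left side is false but the right side is true.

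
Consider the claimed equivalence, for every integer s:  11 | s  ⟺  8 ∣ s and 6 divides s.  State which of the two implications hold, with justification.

[⇒] This fails: take s = 11. Certainly 11 ∣ 11, but 8 ∤ 11.

[⇐] This fails: take s = 24. Both 8 ∣ 24 and 6 ∣ 24, yet 24 is not a multiple of 11 (since 24 = 2·11 + 2), so 11 ∤ 24.

Neither direction holds.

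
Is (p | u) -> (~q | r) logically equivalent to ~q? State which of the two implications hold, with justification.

Not equivalent: only (⇐) holds.

(⇒) This fails. Under q = T, r = F, p = F, u = F, the left side is true but the right side is false.

(⇐) Assume the antecedent. If q is true, the antecedent cannot hold. If q is false, (p | u) -> (~q | r) reduces to true regardless of the other variables. Either way (p | u) -> (~q | r) holds.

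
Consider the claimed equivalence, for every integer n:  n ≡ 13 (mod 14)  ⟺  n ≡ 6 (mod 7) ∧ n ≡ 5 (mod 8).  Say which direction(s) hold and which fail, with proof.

(←) If n ≡ 6 (mod 7) and n ≡ 5 (mod 8), then by the Chinese remainder theorem n ≡ 13 (mod 56). Since 13 ≡ 13 (mod 14) and 14 ∣ 56, we get n ≡ 13 (mod 14).

(→) This fails: n = 41 gives 41 ≡ 13 (mod 14) but 41 ≡ 1 (mod 8), so the conjunction on the right does not hold.

Not equivalent: only (⇐) holds.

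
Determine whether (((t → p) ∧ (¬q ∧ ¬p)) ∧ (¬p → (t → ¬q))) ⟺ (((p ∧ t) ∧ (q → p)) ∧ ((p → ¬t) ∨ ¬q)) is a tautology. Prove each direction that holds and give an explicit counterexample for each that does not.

(⇒) This fails. Under q = F, t = F, p = F, the left side is true but the right side is false.

(⇐) This fails. Under q = F, t = T, p = T, the left side is false but the right side is true.

Neither implication holds.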